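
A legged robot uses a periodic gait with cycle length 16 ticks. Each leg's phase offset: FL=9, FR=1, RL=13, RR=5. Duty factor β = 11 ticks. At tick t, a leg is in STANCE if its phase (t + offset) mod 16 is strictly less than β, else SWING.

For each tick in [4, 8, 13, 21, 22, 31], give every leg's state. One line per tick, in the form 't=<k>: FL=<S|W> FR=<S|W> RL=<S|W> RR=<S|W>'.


t=4: FL=W FR=S RL=S RR=S
t=8: FL=S FR=S RL=S RR=W
t=13: FL=S FR=W RL=S RR=S
t=21: FL=W FR=S RL=S RR=S
t=22: FL=W FR=S RL=S RR=W
t=31: FL=S FR=S RL=W RR=S

t=4: phase=(13,5,1,9) vs β=11 → FL=W FR=S RL=S RR=S
t=8: phase=(1,9,5,13) vs β=11 → FL=S FR=S RL=S RR=W
t=13: phase=(6,14,10,2) vs β=11 → FL=S FR=W RL=S RR=S
t=21: phase=(14,6,2,10) vs β=11 → FL=W FR=S RL=S RR=S
t=22: phase=(15,7,3,11) vs β=11 → FL=W FR=S RL=S RR=W
t=31: phase=(8,0,12,4) vs β=11 → FL=S FR=S RL=W RR=S


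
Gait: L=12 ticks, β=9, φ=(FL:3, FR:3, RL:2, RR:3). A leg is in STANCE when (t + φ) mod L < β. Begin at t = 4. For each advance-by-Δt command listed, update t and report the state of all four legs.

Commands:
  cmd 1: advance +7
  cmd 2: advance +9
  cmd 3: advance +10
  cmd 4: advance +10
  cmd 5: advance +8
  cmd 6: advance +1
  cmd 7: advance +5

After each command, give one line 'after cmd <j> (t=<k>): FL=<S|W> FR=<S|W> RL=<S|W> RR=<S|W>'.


start t=4: FL=S FR=S RL=S RR=S
cmd 1: advance +7 → t=11, phase=(2,2,1,2) → FL=S FR=S RL=S RR=S
cmd 2: advance +9 → t=20, phase=(11,11,10,11) → FL=W FR=W RL=W RR=W
cmd 3: advance +10 → t=30, phase=(9,9,8,9) → FL=W FR=W RL=S RR=W
cmd 4: advance +10 → t=40, phase=(7,7,6,7) → FL=S FR=S RL=S RR=S
cmd 5: advance +8 → t=48, phase=(3,3,2,3) → FL=S FR=S RL=S RR=S
cmd 6: advance +1 → t=49, phase=(4,4,3,4) → FL=S FR=S RL=S RR=S
cmd 7: advance +5 → t=54, phase=(9,9,8,9) → FL=W FR=W RL=S RR=W

after cmd 1 (t=11): FL=S FR=S RL=S RR=S
after cmd 2 (t=20): FL=W FR=W RL=W RR=W
after cmd 3 (t=30): FL=W FR=W RL=S RR=W
after cmd 4 (t=40): FL=S FR=S RL=S RR=S
after cmd 5 (t=48): FL=S FR=S RL=S RR=S
after cmd 6 (t=49): FL=S FR=S RL=S RR=S
after cmd 7 (t=54): FL=W FR=W RL=S RR=W


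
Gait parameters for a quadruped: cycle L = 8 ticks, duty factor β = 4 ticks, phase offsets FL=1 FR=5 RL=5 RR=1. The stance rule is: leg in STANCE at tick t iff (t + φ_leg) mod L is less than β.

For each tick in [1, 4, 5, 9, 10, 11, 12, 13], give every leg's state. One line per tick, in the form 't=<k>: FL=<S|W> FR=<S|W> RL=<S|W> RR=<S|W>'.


t=1: phase=(2,6,6,2) vs β=4 → FL=S FR=W RL=W RR=S
t=4: phase=(5,1,1,5) vs β=4 → FL=W FR=S RL=S RR=W
t=5: phase=(6,2,2,6) vs β=4 → FL=W FR=S RL=S RR=W
t=9: phase=(2,6,6,2) vs β=4 → FL=S FR=W RL=W RR=S
t=10: phase=(3,7,7,3) vs β=4 → FL=S FR=W RL=W RR=S
t=11: phase=(4,0,0,4) vs β=4 → FL=W FR=S RL=S RR=W
t=12: phase=(5,1,1,5) vs β=4 → FL=W FR=S RL=S RR=W
t=13: phase=(6,2,2,6) vs β=4 → FL=W FR=S RL=S RR=W

t=1: FL=S FR=W RL=W RR=S
t=4: FL=W FR=S RL=S RR=W
t=5: FL=W FR=S RL=S RR=W
t=9: FL=S FR=W RL=W RR=S
t=10: FL=S FR=W RL=W RR=S
t=11: FL=W FR=S RL=S RR=W
t=12: FL=W FR=S RL=S RR=W
t=13: FL=W FR=S RL=S RR=W


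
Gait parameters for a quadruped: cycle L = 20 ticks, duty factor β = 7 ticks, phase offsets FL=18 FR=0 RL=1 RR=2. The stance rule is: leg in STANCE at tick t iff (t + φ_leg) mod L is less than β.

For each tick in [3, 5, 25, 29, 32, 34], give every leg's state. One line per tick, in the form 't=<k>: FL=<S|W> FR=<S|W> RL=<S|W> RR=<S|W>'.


t=3: phase=(1,3,4,5) vs β=7 → FL=S FR=S RL=S RR=S
t=5: phase=(3,5,6,7) vs β=7 → FL=S FR=S RL=S RR=W
t=25: phase=(3,5,6,7) vs β=7 → FL=S FR=S RL=S RR=W
t=29: phase=(7,9,10,11) vs β=7 → FL=W FR=W RL=W RR=W
t=32: phase=(10,12,13,14) vs β=7 → FL=W FR=W RL=W RR=W
t=34: phase=(12,14,15,16) vs β=7 → FL=W FR=W RL=W RR=W

t=3: FL=S FR=S RL=S RR=S
t=5: FL=S FR=S RL=S RR=W
t=25: FL=S FR=S RL=S RR=W
t=29: FL=W FR=W RL=W RR=W
t=32: FL=W FR=W RL=W RR=W
t=34: FL=W FR=W RL=W RR=W


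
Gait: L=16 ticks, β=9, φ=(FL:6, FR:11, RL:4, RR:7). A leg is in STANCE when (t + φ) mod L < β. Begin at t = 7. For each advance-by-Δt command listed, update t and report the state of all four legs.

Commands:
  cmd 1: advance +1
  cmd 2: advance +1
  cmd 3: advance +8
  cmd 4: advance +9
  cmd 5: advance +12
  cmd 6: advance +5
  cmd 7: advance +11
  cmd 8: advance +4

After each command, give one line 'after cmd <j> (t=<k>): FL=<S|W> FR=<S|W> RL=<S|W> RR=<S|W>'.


after cmd 1 (t=8): FL=W FR=S RL=W RR=W
after cmd 2 (t=9): FL=W FR=S RL=W RR=S
after cmd 3 (t=17): FL=S FR=W RL=S RR=S
after cmd 4 (t=26): FL=S FR=S RL=W RR=S
after cmd 5 (t=38): FL=W FR=S RL=W RR=W
after cmd 6 (t=43): FL=S FR=S RL=W RR=S
after cmd 7 (t=54): FL=W FR=S RL=W RR=W
after cmd 8 (t=58): FL=S FR=S RL=W RR=S

start t=7: FL=W FR=S RL=W RR=W
cmd 1: advance +1 → t=8, phase=(14,3,12,15) → FL=W FR=S RL=W RR=W
cmd 2: advance +1 → t=9, phase=(15,4,13,0) → FL=W FR=S RL=W RR=S
cmd 3: advance +8 → t=17, phase=(7,12,5,8) → FL=S FR=W RL=S RR=S
cmd 4: advance +9 → t=26, phase=(0,5,14,1) → FL=S FR=S RL=W RR=S
cmd 5: advance +12 → t=38, phase=(12,1,10,13) → FL=W FR=S RL=W RR=W
cmd 6: advance +5 → t=43, phase=(1,6,15,2) → FL=S FR=S RL=W RR=S
cmd 7: advance +11 → t=54, phase=(12,1,10,13) → FL=W FR=S RL=W RR=W
cmd 8: advance +4 → t=58, phase=(0,5,14,1) → FL=S FR=S RL=W RR=S


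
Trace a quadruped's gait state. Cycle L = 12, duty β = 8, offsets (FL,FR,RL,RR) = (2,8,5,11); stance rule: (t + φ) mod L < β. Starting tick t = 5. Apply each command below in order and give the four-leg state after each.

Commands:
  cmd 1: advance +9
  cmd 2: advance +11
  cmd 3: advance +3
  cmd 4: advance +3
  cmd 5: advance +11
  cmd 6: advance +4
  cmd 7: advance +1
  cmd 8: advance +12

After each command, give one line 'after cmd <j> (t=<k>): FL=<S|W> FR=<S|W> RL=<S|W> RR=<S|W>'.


start t=5: FL=S FR=S RL=W RR=S
cmd 1: advance +9 → t=14, phase=(4,10,7,1) → FL=S FR=W RL=S RR=S
cmd 2: advance +11 → t=25, phase=(3,9,6,0) → FL=S FR=W RL=S RR=S
cmd 3: advance +3 → t=28, phase=(6,0,9,3) → FL=S FR=S RL=W RR=S
cmd 4: advance +3 → t=31, phase=(9,3,0,6) → FL=W FR=S RL=S RR=S
cmd 5: advance +11 → t=42, phase=(8,2,11,5) → FL=W FR=S RL=W RR=S
cmd 6: advance +4 → t=46, phase=(0,6,3,9) → FL=S FR=S RL=S RR=W
cmd 7: advance +1 → t=47, phase=(1,7,4,10) → FL=S FR=S RL=S RR=W
cmd 8: advance +12 → t=59, phase=(1,7,4,10) → FL=S FR=S RL=S RR=W

after cmd 1 (t=14): FL=S FR=W RL=S RR=S
after cmd 2 (t=25): FL=S FR=W RL=S RR=S
after cmd 3 (t=28): FL=S FR=S RL=W RR=S
after cmd 4 (t=31): FL=W FR=S RL=S RR=S
after cmd 5 (t=42): FL=W FR=S RL=W RR=S
after cmd 6 (t=46): FL=S FR=S RL=S RR=W
after cmd 7 (t=47): FL=S FR=S RL=S RR=W
after cmd 8 (t=59): FL=S FR=S RL=S RR=W


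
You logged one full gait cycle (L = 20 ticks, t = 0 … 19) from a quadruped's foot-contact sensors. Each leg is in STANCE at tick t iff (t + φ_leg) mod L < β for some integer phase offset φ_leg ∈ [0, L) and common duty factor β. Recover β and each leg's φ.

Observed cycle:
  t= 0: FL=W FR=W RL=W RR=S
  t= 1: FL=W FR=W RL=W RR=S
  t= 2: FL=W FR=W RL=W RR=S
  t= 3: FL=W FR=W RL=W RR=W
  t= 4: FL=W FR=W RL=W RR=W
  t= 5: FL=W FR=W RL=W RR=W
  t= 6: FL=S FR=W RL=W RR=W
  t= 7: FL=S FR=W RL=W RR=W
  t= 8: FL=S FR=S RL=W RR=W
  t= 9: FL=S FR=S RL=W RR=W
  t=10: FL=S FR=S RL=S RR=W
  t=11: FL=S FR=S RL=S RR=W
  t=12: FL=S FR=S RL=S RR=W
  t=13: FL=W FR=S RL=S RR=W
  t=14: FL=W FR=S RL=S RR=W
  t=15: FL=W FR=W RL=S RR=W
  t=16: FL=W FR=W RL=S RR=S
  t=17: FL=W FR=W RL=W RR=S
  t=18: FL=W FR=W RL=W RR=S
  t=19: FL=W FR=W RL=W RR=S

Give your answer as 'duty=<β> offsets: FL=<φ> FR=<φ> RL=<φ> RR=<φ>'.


duty β = stance ticks per leg = 7
FL: stance ticks = 7; W→S at t=6 → φ=14
FR: stance ticks = 7; W→S at t=8 → φ=12
RL: stance ticks = 7; W→S at t=10 → φ=10
RR: stance ticks = 7; W→S at t=16 → φ=4

duty=7 offsets: FL=14 FR=12 RL=10 RR=4


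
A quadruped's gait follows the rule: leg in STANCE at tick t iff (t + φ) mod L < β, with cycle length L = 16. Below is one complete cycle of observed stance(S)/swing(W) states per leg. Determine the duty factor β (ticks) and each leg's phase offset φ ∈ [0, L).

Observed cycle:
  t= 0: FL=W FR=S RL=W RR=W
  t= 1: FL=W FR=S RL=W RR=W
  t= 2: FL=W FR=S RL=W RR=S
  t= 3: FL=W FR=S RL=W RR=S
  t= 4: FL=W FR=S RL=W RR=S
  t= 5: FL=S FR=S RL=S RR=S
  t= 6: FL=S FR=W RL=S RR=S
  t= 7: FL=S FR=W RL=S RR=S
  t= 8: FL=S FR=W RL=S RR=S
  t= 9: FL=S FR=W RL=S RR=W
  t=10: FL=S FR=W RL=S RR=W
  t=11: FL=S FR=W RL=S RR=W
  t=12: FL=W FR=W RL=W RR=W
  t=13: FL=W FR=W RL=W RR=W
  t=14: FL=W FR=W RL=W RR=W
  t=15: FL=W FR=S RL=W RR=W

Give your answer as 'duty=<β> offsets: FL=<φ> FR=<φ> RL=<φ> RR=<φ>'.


duty=7 offsets: FL=11 FR=1 RL=11 RR=14

duty β = stance ticks per leg = 7
FL: stance ticks = 7; W→S at t=5 → φ=11
FR: stance ticks = 7; W→S at t=15 → φ=1
RL: stance ticks = 7; W→S at t=5 → φ=11
RR: stance ticks = 7; W→S at t=2 → φ=14


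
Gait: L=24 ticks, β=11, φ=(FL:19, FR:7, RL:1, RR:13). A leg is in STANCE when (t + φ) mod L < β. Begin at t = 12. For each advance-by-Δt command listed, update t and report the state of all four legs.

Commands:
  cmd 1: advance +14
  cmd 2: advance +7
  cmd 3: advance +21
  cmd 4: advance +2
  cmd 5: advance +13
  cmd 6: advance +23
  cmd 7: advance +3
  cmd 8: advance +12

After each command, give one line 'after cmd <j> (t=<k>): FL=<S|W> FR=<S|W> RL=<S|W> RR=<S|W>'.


after cmd 1 (t=26): FL=W FR=S RL=S RR=W
after cmd 2 (t=33): FL=S FR=W RL=S RR=W
after cmd 3 (t=54): FL=S FR=W RL=S RR=W
after cmd 4 (t=56): FL=S FR=W RL=S RR=W
after cmd 5 (t=69): FL=W FR=S RL=W RR=S
after cmd 6 (t=92): FL=W FR=S RL=W RR=S
after cmd 7 (t=95): FL=W FR=S RL=S RR=W
after cmd 8 (t=107): FL=S FR=W RL=W RR=S

start t=12: FL=S FR=W RL=W RR=S
cmd 1: advance +14 → t=26, phase=(21,9,3,15) → FL=W FR=S RL=S RR=W
cmd 2: advance +7 → t=33, phase=(4,16,10,22) → FL=S FR=W RL=S RR=W
cmd 3: advance +21 → t=54, phase=(1,13,7,19) → FL=S FR=W RL=S RR=W
cmd 4: advance +2 → t=56, phase=(3,15,9,21) → FL=S FR=W RL=S RR=W
cmd 5: advance +13 → t=69, phase=(16,4,22,10) → FL=W FR=S RL=W RR=S
cmd 6: advance +23 → t=92, phase=(15,3,21,9) → FL=W FR=S RL=W RR=S
cmd 7: advance +3 → t=95, phase=(18,6,0,12) → FL=W FR=S RL=S RR=W
cmd 8: advance +12 → t=107, phase=(6,18,12,0) → FL=S FR=W RL=W RR=S


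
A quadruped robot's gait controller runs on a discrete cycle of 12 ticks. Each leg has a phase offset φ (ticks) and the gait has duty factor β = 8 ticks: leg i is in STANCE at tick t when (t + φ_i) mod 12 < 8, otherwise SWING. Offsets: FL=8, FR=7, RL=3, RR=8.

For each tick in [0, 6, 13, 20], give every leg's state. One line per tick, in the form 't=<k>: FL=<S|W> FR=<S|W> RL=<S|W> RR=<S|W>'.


t=0: phase=(8,7,3,8) vs β=8 → FL=W FR=S RL=S RR=W
t=6: phase=(2,1,9,2) vs β=8 → FL=S FR=S RL=W RR=S
t=13: phase=(9,8,4,9) vs β=8 → FL=W FR=W RL=S RR=W
t=20: phase=(4,3,11,4) vs β=8 → FL=S FR=S RL=W RR=S

t=0: FL=W FR=S RL=S RR=W
t=6: FL=S FR=S RL=W RR=S
t=13: FL=W FR=W RL=S RR=W
t=20: FL=S FR=S RL=W RR=S


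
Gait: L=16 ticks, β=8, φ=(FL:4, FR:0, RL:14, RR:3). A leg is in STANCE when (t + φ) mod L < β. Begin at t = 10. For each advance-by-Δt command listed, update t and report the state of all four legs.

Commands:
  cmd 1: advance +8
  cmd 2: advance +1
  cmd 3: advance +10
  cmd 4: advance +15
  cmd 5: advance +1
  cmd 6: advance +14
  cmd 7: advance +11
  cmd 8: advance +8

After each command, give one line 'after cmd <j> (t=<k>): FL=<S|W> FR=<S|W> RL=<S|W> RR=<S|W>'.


after cmd 1 (t=18): FL=S FR=S RL=S RR=S
after cmd 2 (t=19): FL=S FR=S RL=S RR=S
after cmd 3 (t=29): FL=S FR=W RL=W RR=S
after cmd 4 (t=44): FL=S FR=W RL=W RR=W
after cmd 5 (t=45): FL=S FR=W RL=W RR=S
after cmd 6 (t=59): FL=W FR=W RL=W RR=W
after cmd 7 (t=70): FL=W FR=S RL=S RR=W
after cmd 8 (t=78): FL=S FR=W RL=W RR=S

start t=10: FL=W FR=W RL=W RR=W
cmd 1: advance +8 → t=18, phase=(6,2,0,5) → FL=S FR=S RL=S RR=S
cmd 2: advance +1 → t=19, phase=(7,3,1,6) → FL=S FR=S RL=S RR=S
cmd 3: advance +10 → t=29, phase=(1,13,11,0) → FL=S FR=W RL=W RR=S
cmd 4: advance +15 → t=44, phase=(0,12,10,15) → FL=S FR=W RL=W RR=W
cmd 5: advance +1 → t=45, phase=(1,13,11,0) → FL=S FR=W RL=W RR=S
cmd 6: advance +14 → t=59, phase=(15,11,9,14) → FL=W FR=W RL=W RR=W
cmd 7: advance +11 → t=70, phase=(10,6,4,9) → FL=W FR=S RL=S RR=W
cmd 8: advance +8 → t=78, phase=(2,14,12,1) → FL=S FR=W RL=W RR=S


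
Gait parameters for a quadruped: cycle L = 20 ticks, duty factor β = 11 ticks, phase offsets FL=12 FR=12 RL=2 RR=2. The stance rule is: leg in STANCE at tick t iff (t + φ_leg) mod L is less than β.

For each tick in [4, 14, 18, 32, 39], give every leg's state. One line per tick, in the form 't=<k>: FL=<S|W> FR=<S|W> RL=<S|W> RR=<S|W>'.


t=4: phase=(16,16,6,6) vs β=11 → FL=W FR=W RL=S RR=S
t=14: phase=(6,6,16,16) vs β=11 → FL=S FR=S RL=W RR=W
t=18: phase=(10,10,0,0) vs β=11 → FL=S FR=S RL=S RR=S
t=32: phase=(4,4,14,14) vs β=11 → FL=S FR=S RL=W RR=W
t=39: phase=(11,11,1,1) vs β=11 → FL=W FR=W RL=S RR=S

t=4: FL=W FR=W RL=S RR=S
t=14: FL=S FR=S RL=W RR=W
t=18: FL=S FR=S RL=S RR=S
t=32: FL=S FR=S RL=W RR=W
t=39: FL=W FR=W RL=S RR=S


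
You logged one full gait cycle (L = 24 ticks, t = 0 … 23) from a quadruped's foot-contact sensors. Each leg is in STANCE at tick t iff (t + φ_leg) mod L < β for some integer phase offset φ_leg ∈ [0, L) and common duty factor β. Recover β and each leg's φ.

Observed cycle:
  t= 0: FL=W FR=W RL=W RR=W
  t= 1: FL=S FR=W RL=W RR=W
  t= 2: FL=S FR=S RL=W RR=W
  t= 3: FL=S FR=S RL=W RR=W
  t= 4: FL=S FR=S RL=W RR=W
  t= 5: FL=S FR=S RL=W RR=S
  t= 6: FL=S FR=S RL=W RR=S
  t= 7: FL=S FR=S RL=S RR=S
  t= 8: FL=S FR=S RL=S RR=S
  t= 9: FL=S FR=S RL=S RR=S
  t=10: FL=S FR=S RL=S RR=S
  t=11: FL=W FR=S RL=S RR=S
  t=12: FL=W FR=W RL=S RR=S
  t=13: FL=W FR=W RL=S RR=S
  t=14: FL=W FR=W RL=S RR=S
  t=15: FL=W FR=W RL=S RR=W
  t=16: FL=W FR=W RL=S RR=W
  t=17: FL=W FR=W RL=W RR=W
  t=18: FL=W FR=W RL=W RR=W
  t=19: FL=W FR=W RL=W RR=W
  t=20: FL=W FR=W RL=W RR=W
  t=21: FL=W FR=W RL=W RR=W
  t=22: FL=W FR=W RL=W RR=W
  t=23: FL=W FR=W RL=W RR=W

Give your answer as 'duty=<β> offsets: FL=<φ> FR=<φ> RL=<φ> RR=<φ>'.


duty β = stance ticks per leg = 10
FL: stance ticks = 10; W→S at t=1 → φ=23
FR: stance ticks = 10; W→S at t=2 → φ=22
RL: stance ticks = 10; W→S at t=7 → φ=17
RR: stance ticks = 10; W→S at t=5 → φ=19

duty=10 offsets: FL=23 FR=22 RL=17 RR=19


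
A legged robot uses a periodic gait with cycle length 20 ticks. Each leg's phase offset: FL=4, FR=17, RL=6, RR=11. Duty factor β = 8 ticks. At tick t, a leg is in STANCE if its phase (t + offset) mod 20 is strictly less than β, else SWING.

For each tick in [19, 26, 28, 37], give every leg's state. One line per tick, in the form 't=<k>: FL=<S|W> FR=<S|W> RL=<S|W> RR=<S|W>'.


t=19: FL=S FR=W RL=S RR=W
t=26: FL=W FR=S RL=W RR=W
t=28: FL=W FR=S RL=W RR=W
t=37: FL=S FR=W RL=S RR=W

t=19: phase=(3,16,5,10) vs β=8 → FL=S FR=W RL=S RR=W
t=26: phase=(10,3,12,17) vs β=8 → FL=W FR=S RL=W RR=W
t=28: phase=(12,5,14,19) vs β=8 → FL=W FR=S RL=W RR=W
t=37: phase=(1,14,3,8) vs β=8 → FL=S FR=W RL=S RR=W


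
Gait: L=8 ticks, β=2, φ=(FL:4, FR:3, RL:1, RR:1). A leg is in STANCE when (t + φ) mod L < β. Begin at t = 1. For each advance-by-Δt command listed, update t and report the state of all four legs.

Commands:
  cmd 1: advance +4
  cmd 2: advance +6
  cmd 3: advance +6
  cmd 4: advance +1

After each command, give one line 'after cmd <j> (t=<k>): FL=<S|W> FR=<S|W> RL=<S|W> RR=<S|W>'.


after cmd 1 (t=5): FL=S FR=S RL=W RR=W
after cmd 2 (t=11): FL=W FR=W RL=W RR=W
after cmd 3 (t=17): FL=W FR=W RL=W RR=W
after cmd 4 (t=18): FL=W FR=W RL=W RR=W

start t=1: FL=W FR=W RL=W RR=W
cmd 1: advance +4 → t=5, phase=(1,0,6,6) → FL=S FR=S RL=W RR=W
cmd 2: advance +6 → t=11, phase=(7,6,4,4) → FL=W FR=W RL=W RR=W
cmd 3: advance +6 → t=17, phase=(5,4,2,2) → FL=W FR=W RL=W RR=W
cmd 4: advance +1 → t=18, phase=(6,5,3,3) → FL=W FR=W RL=W RR=W


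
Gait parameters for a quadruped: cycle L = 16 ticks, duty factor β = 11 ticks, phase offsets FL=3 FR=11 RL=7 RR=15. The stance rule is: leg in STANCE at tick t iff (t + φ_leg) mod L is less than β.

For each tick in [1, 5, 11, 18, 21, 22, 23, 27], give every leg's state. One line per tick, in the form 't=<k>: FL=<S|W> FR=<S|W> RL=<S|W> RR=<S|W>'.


t=1: FL=S FR=W RL=S RR=S
t=5: FL=S FR=S RL=W RR=S
t=11: FL=W FR=S RL=S RR=S
t=18: FL=S FR=W RL=S RR=S
t=21: FL=S FR=S RL=W RR=S
t=22: FL=S FR=S RL=W RR=S
t=23: FL=S FR=S RL=W RR=S
t=27: FL=W FR=S RL=S RR=S

t=1: phase=(4,12,8,0) vs β=11 → FL=S FR=W RL=S RR=S
t=5: phase=(8,0,12,4) vs β=11 → FL=S FR=S RL=W RR=S
t=11: phase=(14,6,2,10) vs β=11 → FL=W FR=S RL=S RR=S
t=18: phase=(5,13,9,1) vs β=11 → FL=S FR=W RL=S RR=S
t=21: phase=(8,0,12,4) vs β=11 → FL=S FR=S RL=W RR=S
t=22: phase=(9,1,13,5) vs β=11 → FL=S FR=S RL=W RR=S
t=23: phase=(10,2,14,6) vs β=11 → FL=S FR=S RL=W RR=S
t=27: phase=(14,6,2,10) vs β=11 → FL=W FR=S RL=S RR=S


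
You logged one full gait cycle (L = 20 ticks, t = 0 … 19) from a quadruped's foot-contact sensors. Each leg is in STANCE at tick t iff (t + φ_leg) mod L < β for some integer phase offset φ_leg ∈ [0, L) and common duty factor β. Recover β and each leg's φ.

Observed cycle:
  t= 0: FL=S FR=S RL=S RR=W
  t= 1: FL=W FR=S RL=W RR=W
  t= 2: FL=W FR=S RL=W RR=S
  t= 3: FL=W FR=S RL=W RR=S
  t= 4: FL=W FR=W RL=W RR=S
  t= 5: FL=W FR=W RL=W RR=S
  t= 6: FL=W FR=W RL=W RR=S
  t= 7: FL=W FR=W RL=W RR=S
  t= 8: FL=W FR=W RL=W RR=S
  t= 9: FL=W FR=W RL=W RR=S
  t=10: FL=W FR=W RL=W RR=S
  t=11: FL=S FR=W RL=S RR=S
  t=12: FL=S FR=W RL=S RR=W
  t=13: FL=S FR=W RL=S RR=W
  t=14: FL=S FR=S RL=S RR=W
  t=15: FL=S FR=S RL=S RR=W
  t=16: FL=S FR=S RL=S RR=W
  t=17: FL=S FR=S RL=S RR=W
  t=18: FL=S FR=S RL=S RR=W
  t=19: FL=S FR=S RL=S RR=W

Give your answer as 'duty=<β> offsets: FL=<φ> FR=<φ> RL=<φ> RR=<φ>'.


duty β = stance ticks per leg = 10
FL: stance ticks = 10; W→S at t=11 → φ=9
FR: stance ticks = 10; W→S at t=14 → φ=6
RL: stance ticks = 10; W→S at t=11 → φ=9
RR: stance ticks = 10; W→S at t=2 → φ=18

duty=10 offsets: FL=9 FR=6 RL=9 RR=18


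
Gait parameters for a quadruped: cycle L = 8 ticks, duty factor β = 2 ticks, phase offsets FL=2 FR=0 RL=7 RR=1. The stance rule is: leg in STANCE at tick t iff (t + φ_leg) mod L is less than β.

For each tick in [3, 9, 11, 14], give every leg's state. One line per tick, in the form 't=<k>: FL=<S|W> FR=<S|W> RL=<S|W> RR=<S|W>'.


t=3: phase=(5,3,2,4) vs β=2 → FL=W FR=W RL=W RR=W
t=9: phase=(3,1,0,2) vs β=2 → FL=W FR=S RL=S RR=W
t=11: phase=(5,3,2,4) vs β=2 → FL=W FR=W RL=W RR=W
t=14: phase=(0,6,5,7) vs β=2 → FL=S FR=W RL=W RR=W

t=3: FL=W FR=W RL=W RR=W
t=9: FL=W FR=S RL=S RR=W
t=11: FL=W FR=W RL=W RR=W
t=14: FL=S FR=W RL=W RR=W


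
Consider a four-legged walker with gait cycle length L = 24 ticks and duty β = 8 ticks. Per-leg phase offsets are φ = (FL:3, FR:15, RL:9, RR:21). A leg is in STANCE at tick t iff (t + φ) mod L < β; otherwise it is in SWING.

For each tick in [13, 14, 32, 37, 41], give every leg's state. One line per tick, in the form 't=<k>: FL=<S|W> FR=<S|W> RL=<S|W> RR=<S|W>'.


t=13: phase=(16,4,22,10) vs β=8 → FL=W FR=S RL=W RR=W
t=14: phase=(17,5,23,11) vs β=8 → FL=W FR=S RL=W RR=W
t=32: phase=(11,23,17,5) vs β=8 → FL=W FR=W RL=W RR=S
t=37: phase=(16,4,22,10) vs β=8 → FL=W FR=S RL=W RR=W
t=41: phase=(20,8,2,14) vs β=8 → FL=W FR=W RL=S RR=W

t=13: FL=W FR=S RL=W RR=W
t=14: FL=W FR=S RL=W RR=W
t=32: FL=W FR=W RL=W RR=S
t=37: FL=W FR=S RL=W RR=W
t=41: FL=W FR=W RL=S RR=W


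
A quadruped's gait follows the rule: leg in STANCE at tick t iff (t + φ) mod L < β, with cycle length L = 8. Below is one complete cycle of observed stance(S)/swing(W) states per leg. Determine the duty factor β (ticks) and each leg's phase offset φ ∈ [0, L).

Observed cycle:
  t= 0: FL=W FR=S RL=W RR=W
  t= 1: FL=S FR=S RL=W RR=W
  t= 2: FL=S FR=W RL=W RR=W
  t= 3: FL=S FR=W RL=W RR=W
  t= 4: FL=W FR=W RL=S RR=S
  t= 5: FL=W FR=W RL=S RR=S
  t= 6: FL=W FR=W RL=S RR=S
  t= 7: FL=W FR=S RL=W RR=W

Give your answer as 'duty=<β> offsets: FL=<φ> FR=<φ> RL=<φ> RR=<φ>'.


duty=3 offsets: FL=7 FR=1 RL=4 RR=4

duty β = stance ticks per leg = 3
FL: stance ticks = 3; W→S at t=1 → φ=7
FR: stance ticks = 3; W→S at t=7 → φ=1
RL: stance ticks = 3; W→S at t=4 → φ=4
RR: stance ticks = 3; W→S at t=4 → φ=4


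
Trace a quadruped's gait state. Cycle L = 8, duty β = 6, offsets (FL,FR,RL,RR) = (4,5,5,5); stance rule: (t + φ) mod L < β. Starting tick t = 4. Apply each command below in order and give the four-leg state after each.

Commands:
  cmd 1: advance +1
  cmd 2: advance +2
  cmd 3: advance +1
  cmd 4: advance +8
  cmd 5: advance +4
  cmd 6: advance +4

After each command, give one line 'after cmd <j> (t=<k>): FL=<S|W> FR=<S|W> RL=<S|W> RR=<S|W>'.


after cmd 1 (t=5): FL=S FR=S RL=S RR=S
after cmd 2 (t=7): FL=S FR=S RL=S RR=S
after cmd 3 (t=8): FL=S FR=S RL=S RR=S
after cmd 4 (t=16): FL=S FR=S RL=S RR=S
after cmd 5 (t=20): FL=S FR=S RL=S RR=S
after cmd 6 (t=24): FL=S FR=S RL=S RR=S

start t=4: FL=S FR=S RL=S RR=S
cmd 1: advance +1 → t=5, phase=(1,2,2,2) → FL=S FR=S RL=S RR=S
cmd 2: advance +2 → t=7, phase=(3,4,4,4) → FL=S FR=S RL=S RR=S
cmd 3: advance +1 → t=8, phase=(4,5,5,5) → FL=S FR=S RL=S RR=S
cmd 4: advance +8 → t=16, phase=(4,5,5,5) → FL=S FR=S RL=S RR=S
cmd 5: advance +4 → t=20, phase=(0,1,1,1) → FL=S FR=S RL=S RR=S
cmd 6: advance +4 → t=24, phase=(4,5,5,5) → FL=S FR=S RL=S RR=S


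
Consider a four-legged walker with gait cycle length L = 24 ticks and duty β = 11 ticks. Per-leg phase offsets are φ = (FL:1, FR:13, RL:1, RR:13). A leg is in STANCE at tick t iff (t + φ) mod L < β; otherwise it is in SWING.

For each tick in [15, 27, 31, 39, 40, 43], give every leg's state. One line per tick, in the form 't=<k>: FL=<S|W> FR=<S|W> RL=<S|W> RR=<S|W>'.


t=15: phase=(16,4,16,4) vs β=11 → FL=W FR=S RL=W RR=S
t=27: phase=(4,16,4,16) vs β=11 → FL=S FR=W RL=S RR=W
t=31: phase=(8,20,8,20) vs β=11 → FL=S FR=W RL=S RR=W
t=39: phase=(16,4,16,4) vs β=11 → FL=W FR=S RL=W RR=S
t=40: phase=(17,5,17,5) vs β=11 → FL=W FR=S RL=W RR=S
t=43: phase=(20,8,20,8) vs β=11 → FL=W FR=S RL=W RR=S

t=15: FL=W FR=S RL=W RR=S
t=27: FL=S FR=W RL=S RR=W
t=31: FL=S FR=W RL=S RR=W
t=39: FL=W FR=S RL=W RR=S
t=40: FL=W FR=S RL=W RR=S
t=43: FL=W FR=S RL=W RR=S


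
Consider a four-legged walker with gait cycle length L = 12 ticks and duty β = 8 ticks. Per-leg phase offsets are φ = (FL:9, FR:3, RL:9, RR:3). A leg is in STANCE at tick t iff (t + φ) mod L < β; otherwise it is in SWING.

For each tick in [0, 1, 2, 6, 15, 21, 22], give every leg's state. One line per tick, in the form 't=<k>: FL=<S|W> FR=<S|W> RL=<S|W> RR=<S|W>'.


t=0: phase=(9,3,9,3) vs β=8 → FL=W FR=S RL=W RR=S
t=1: phase=(10,4,10,4) vs β=8 → FL=W FR=S RL=W RR=S
t=2: phase=(11,5,11,5) vs β=8 → FL=W FR=S RL=W RR=S
t=6: phase=(3,9,3,9) vs β=8 → FL=S FR=W RL=S RR=W
t=15: phase=(0,6,0,6) vs β=8 → FL=S FR=S RL=S RR=S
t=21: phase=(6,0,6,0) vs β=8 → FL=S FR=S RL=S RR=S
t=22: phase=(7,1,7,1) vs β=8 → FL=S FR=S RL=S RR=S

t=0: FL=W FR=S RL=W RR=S
t=1: FL=W FR=S RL=W RR=S
t=2: FL=W FR=S RL=W RR=S
t=6: FL=S FR=W RL=S RR=W
t=15: FL=S FR=S RL=S RR=S
t=21: FL=S FR=S RL=S RR=S
t=22: FL=S FR=S RL=S RR=S


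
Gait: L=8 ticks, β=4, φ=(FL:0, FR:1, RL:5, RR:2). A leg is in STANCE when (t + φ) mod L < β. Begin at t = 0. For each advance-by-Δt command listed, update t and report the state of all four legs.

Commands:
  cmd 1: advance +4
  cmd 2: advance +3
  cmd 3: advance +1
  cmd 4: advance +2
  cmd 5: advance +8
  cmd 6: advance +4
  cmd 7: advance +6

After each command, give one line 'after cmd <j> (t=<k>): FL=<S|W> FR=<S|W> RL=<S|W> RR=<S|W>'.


after cmd 1 (t=4): FL=W FR=W RL=S RR=W
after cmd 2 (t=7): FL=W FR=S RL=W RR=S
after cmd 3 (t=8): FL=S FR=S RL=W RR=S
after cmd 4 (t=10): FL=S FR=S RL=W RR=W
after cmd 5 (t=18): FL=S FR=S RL=W RR=W
after cmd 6 (t=22): FL=W FR=W RL=S RR=S
after cmd 7 (t=28): FL=W FR=W RL=S RR=W

start t=0: FL=S FR=S RL=W RR=S
cmd 1: advance +4 → t=4, phase=(4,5,1,6) → FL=W FR=W RL=S RR=W
cmd 2: advance +3 → t=7, phase=(7,0,4,1) → FL=W FR=S RL=W RR=S
cmd 3: advance +1 → t=8, phase=(0,1,5,2) → FL=S FR=S RL=W RR=S
cmd 4: advance +2 → t=10, phase=(2,3,7,4) → FL=S FR=S RL=W RR=W
cmd 5: advance +8 → t=18, phase=(2,3,7,4) → FL=S FR=S RL=W RR=W
cmd 6: advance +4 → t=22, phase=(6,7,3,0) → FL=W FR=W RL=S RR=S
cmd 7: advance +6 → t=28, phase=(4,5,1,6) → FL=W FR=W RL=S RR=W


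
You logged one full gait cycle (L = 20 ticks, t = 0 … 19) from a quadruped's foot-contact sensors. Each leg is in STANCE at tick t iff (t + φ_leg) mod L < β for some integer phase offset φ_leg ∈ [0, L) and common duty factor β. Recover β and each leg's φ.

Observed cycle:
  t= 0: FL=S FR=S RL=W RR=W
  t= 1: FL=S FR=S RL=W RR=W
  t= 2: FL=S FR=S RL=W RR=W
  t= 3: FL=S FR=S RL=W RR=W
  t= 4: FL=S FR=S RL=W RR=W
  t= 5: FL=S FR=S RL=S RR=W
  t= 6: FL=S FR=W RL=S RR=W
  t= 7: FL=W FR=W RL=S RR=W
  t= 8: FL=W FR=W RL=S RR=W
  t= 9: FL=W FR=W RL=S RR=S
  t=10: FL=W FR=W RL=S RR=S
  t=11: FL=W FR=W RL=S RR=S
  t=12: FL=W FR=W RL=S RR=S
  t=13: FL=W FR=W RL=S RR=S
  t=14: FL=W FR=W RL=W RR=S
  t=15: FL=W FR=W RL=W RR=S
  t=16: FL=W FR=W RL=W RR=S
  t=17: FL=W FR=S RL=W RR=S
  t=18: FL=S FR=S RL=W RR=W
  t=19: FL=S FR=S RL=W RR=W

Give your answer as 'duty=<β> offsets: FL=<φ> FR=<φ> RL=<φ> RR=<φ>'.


duty=9 offsets: FL=2 FR=3 RL=15 RR=11

duty β = stance ticks per leg = 9
FL: stance ticks = 9; W→S at t=18 → φ=2
FR: stance ticks = 9; W→S at t=17 → φ=3
RL: stance ticks = 9; W→S at t=5 → φ=15
RR: stance ticks = 9; W→S at t=9 → φ=11


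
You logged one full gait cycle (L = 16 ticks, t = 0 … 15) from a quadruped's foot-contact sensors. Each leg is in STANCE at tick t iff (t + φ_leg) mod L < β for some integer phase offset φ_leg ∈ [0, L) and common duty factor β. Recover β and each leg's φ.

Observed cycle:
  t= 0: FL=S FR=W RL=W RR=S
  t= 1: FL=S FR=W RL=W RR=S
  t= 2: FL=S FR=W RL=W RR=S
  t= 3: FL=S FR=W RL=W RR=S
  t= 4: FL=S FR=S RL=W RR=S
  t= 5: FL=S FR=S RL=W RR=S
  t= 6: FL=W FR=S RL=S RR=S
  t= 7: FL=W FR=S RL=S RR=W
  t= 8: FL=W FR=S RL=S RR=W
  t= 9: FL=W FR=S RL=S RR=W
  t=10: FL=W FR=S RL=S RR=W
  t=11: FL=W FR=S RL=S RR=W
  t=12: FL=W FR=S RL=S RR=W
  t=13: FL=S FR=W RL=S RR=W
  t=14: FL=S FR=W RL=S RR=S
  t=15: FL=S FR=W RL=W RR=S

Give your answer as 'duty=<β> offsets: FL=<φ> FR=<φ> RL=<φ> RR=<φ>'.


duty β = stance ticks per leg = 9
FL: stance ticks = 9; W→S at t=13 → φ=3
FR: stance ticks = 9; W→S at t=4 → φ=12
RL: stance ticks = 9; W→S at t=6 → φ=10
RR: stance ticks = 9; W→S at t=14 → φ=2

duty=9 offsets: FL=3 FR=12 RL=10 RR=2


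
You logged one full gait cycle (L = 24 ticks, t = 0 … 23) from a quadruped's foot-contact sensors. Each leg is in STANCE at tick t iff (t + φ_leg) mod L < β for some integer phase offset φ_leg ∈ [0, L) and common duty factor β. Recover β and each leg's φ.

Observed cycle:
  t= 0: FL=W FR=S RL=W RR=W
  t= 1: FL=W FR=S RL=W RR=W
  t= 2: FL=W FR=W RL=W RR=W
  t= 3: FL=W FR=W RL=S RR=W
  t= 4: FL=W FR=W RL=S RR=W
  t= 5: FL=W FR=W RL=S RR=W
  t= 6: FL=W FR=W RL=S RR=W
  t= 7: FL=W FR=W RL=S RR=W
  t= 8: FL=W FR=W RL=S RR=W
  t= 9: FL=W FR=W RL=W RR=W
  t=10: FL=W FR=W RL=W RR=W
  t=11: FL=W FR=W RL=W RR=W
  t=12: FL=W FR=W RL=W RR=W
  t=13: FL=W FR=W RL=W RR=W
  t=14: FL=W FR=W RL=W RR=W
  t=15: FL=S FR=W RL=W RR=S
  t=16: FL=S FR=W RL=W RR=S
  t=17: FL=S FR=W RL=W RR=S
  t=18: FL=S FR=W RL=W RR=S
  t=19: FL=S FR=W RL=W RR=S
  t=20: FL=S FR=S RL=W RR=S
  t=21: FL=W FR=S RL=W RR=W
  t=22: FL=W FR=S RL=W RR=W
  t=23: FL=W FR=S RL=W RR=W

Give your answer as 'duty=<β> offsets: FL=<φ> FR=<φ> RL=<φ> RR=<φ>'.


duty=6 offsets: FL=9 FR=4 RL=21 RR=9

duty β = stance ticks per leg = 6
FL: stance ticks = 6; W→S at t=15 → φ=9
FR: stance ticks = 6; W→S at t=20 → φ=4
RL: stance ticks = 6; W→S at t=3 → φ=21
RR: stance ticks = 6; W→S at t=15 → φ=9


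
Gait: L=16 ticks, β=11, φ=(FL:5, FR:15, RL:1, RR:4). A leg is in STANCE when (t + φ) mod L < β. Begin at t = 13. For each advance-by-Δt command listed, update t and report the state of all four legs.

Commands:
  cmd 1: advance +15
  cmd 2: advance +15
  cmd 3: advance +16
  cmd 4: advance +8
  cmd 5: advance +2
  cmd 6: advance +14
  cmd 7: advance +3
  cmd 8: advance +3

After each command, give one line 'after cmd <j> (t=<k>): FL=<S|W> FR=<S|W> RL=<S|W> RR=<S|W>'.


after cmd 1 (t=28): FL=S FR=W RL=W RR=S
after cmd 2 (t=43): FL=S FR=S RL=W RR=W
after cmd 3 (t=59): FL=S FR=S RL=W RR=W
after cmd 4 (t=67): FL=S FR=S RL=S RR=S
after cmd 5 (t=69): FL=S FR=S RL=S RR=S
after cmd 6 (t=83): FL=S FR=S RL=S RR=S
after cmd 7 (t=86): FL=W FR=S RL=S RR=S
after cmd 8 (t=89): FL=W FR=S RL=S RR=W

start t=13: FL=S FR=W RL=W RR=S
cmd 1: advance +15 → t=28, phase=(1,11,13,0) → FL=S FR=W RL=W RR=S
cmd 2: advance +15 → t=43, phase=(0,10,12,15) → FL=S FR=S RL=W RR=W
cmd 3: advance +16 → t=59, phase=(0,10,12,15) → FL=S FR=S RL=W RR=W
cmd 4: advance +8 → t=67, phase=(8,2,4,7) → FL=S FR=S RL=S RR=S
cmd 5: advance +2 → t=69, phase=(10,4,6,9) → FL=S FR=S RL=S RR=S
cmd 6: advance +14 → t=83, phase=(8,2,4,7) → FL=S FR=S RL=S RR=S
cmd 7: advance +3 → t=86, phase=(11,5,7,10) → FL=W FR=S RL=S RR=S
cmd 8: advance +3 → t=89, phase=(14,8,10,13) → FL=W FR=S RL=S RR=W


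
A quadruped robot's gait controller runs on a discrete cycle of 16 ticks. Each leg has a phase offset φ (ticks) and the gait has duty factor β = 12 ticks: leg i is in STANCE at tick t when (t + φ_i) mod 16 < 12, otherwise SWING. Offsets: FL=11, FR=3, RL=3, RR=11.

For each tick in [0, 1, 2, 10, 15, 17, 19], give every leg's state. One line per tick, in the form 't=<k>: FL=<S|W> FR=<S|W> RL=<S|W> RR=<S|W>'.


t=0: FL=S FR=S RL=S RR=S
t=1: FL=W FR=S RL=S RR=W
t=2: FL=W FR=S RL=S RR=W
t=10: FL=S FR=W RL=W RR=S
t=15: FL=S FR=S RL=S RR=S
t=17: FL=W FR=S RL=S RR=W
t=19: FL=W FR=S RL=S RR=W

t=0: phase=(11,3,3,11) vs β=12 → FL=S FR=S RL=S RR=S
t=1: phase=(12,4,4,12) vs β=12 → FL=W FR=S RL=S RR=W
t=2: phase=(13,5,5,13) vs β=12 → FL=W FR=S RL=S RR=W
t=10: phase=(5,13,13,5) vs β=12 → FL=S FR=W RL=W RR=S
t=15: phase=(10,2,2,10) vs β=12 → FL=S FR=S RL=S RR=S
t=17: phase=(12,4,4,12) vs β=12 → FL=W FR=S RL=S RR=W
t=19: phase=(14,6,6,14) vs β=12 → FL=W FR=S RL=S RR=W


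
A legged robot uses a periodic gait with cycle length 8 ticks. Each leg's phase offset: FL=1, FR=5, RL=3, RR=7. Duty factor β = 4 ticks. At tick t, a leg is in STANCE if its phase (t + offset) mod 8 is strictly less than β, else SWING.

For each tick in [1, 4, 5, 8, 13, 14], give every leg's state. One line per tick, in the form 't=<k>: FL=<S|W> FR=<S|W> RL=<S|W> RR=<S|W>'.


t=1: FL=S FR=W RL=W RR=S
t=4: FL=W FR=S RL=W RR=S
t=5: FL=W FR=S RL=S RR=W
t=8: FL=S FR=W RL=S RR=W
t=13: FL=W FR=S RL=S RR=W
t=14: FL=W FR=S RL=S RR=W

t=1: phase=(2,6,4,0) vs β=4 → FL=S FR=W RL=W RR=S
t=4: phase=(5,1,7,3) vs β=4 → FL=W FR=S RL=W RR=S
t=5: phase=(6,2,0,4) vs β=4 → FL=W FR=S RL=S RR=W
t=8: phase=(1,5,3,7) vs β=4 → FL=S FR=W RL=S RR=W
t=13: phase=(6,2,0,4) vs β=4 → FL=W FR=S RL=S RR=W
t=14: phase=(7,3,1,5) vs β=4 → FL=W FR=S RL=S RR=W


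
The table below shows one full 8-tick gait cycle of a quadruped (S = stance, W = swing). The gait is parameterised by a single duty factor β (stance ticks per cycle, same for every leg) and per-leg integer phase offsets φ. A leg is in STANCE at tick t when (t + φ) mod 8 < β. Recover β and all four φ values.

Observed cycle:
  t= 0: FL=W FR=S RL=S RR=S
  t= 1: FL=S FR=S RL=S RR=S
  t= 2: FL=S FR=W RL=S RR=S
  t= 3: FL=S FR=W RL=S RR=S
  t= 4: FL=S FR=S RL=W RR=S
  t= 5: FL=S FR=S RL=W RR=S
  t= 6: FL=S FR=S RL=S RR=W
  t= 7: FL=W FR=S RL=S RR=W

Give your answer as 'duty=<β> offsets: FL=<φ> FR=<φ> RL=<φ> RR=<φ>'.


duty=6 offsets: FL=7 FR=4 RL=2 RR=0

duty β = stance ticks per leg = 6
FL: stance ticks = 6; W→S at t=1 → φ=7
FR: stance ticks = 6; W→S at t=4 → φ=4
RL: stance ticks = 6; W→S at t=6 → φ=2
RR: stance ticks = 6; W→S at t=0 → φ=0


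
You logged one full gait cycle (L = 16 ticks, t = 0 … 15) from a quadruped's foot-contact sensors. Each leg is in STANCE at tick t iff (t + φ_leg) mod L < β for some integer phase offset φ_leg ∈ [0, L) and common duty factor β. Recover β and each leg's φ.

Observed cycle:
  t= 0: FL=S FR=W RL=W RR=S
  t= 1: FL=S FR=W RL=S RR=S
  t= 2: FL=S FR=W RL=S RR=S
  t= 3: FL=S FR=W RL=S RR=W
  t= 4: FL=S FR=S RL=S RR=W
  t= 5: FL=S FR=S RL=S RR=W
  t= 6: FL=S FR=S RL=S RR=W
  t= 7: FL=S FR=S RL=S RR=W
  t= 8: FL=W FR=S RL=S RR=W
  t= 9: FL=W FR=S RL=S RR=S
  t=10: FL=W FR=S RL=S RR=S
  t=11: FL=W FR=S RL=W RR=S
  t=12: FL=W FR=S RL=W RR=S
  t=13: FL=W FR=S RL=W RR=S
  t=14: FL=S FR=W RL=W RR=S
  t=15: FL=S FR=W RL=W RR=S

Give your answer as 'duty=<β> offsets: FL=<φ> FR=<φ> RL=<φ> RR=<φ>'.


duty β = stance ticks per leg = 10
FL: stance ticks = 10; W→S at t=14 → φ=2
FR: stance ticks = 10; W→S at t=4 → φ=12
RL: stance ticks = 10; W→S at t=1 → φ=15
RR: stance ticks = 10; W→S at t=9 → φ=7

duty=10 offsets: FL=2 FR=12 RL=15 RR=7


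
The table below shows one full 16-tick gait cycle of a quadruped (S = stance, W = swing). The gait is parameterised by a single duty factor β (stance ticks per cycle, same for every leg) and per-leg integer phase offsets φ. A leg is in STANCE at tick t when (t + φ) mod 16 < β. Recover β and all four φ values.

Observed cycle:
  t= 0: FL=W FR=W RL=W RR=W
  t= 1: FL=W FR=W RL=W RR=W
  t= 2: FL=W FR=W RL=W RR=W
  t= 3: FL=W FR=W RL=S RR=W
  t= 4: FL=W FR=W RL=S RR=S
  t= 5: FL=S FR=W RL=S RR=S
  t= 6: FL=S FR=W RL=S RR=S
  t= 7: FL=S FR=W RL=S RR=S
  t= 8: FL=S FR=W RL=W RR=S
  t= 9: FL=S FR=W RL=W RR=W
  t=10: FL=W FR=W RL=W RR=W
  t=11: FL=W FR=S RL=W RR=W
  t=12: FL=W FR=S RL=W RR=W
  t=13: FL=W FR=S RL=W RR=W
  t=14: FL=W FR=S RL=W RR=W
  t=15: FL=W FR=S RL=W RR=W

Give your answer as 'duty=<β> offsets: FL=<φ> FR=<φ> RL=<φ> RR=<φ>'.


duty=5 offsets: FL=11 FR=5 RL=13 RR=12

duty β = stance ticks per leg = 5
FL: stance ticks = 5; W→S at t=5 → φ=11
FR: stance ticks = 5; W→S at t=11 → φ=5
RL: stance ticks = 5; W→S at t=3 → φ=13
RR: stance ticks = 5; W→S at t=4 → φ=12


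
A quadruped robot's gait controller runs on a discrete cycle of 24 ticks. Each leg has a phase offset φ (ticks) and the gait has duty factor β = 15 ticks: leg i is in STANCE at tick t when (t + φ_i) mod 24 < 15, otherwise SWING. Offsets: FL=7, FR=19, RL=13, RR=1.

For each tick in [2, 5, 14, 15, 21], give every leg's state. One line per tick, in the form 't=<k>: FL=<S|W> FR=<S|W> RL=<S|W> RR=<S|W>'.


t=2: FL=S FR=W RL=W RR=S
t=5: FL=S FR=S RL=W RR=S
t=14: FL=W FR=S RL=S RR=W
t=15: FL=W FR=S RL=S RR=W
t=21: FL=S FR=W RL=S RR=W

t=2: phase=(9,21,15,3) vs β=15 → FL=S FR=W RL=W RR=S
t=5: phase=(12,0,18,6) vs β=15 → FL=S FR=S RL=W RR=S
t=14: phase=(21,9,3,15) vs β=15 → FL=W FR=S RL=S RR=W
t=15: phase=(22,10,4,16) vs β=15 → FL=W FR=S RL=S RR=W
t=21: phase=(4,16,10,22) vs β=15 → FL=S FR=W RL=S RR=W


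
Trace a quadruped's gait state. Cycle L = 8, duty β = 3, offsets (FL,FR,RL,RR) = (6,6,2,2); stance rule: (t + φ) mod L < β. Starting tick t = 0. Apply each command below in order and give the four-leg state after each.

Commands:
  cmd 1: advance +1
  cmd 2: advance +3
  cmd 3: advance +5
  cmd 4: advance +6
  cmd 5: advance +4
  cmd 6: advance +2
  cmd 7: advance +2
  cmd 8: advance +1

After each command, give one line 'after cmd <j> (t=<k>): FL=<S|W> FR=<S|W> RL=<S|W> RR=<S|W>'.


after cmd 1 (t=1): FL=W FR=W RL=W RR=W
after cmd 2 (t=4): FL=S FR=S RL=W RR=W
after cmd 3 (t=9): FL=W FR=W RL=W RR=W
after cmd 4 (t=15): FL=W FR=W RL=S RR=S
after cmd 5 (t=19): FL=S FR=S RL=W RR=W
after cmd 6 (t=21): FL=W FR=W RL=W RR=W
after cmd 7 (t=23): FL=W FR=W RL=S RR=S
after cmd 8 (t=24): FL=W FR=W RL=S RR=S

start t=0: FL=W FR=W RL=S RR=S
cmd 1: advance +1 → t=1, phase=(7,7,3,3) → FL=W FR=W RL=W RR=W
cmd 2: advance +3 → t=4, phase=(2,2,6,6) → FL=S FR=S RL=W RR=W
cmd 3: advance +5 → t=9, phase=(7,7,3,3) → FL=W FR=W RL=W RR=W
cmd 4: advance +6 → t=15, phase=(5,5,1,1) → FL=W FR=W RL=S RR=S
cmd 5: advance +4 → t=19, phase=(1,1,5,5) → FL=S FR=S RL=W RR=W
cmd 6: advance +2 → t=21, phase=(3,3,7,7) → FL=W FR=W RL=W RR=W
cmd 7: advance +2 → t=23, phase=(5,5,1,1) → FL=W FR=W RL=S RR=S
cmd 8: advance +1 → t=24, phase=(6,6,2,2) → FL=W FR=W RL=S RR=S


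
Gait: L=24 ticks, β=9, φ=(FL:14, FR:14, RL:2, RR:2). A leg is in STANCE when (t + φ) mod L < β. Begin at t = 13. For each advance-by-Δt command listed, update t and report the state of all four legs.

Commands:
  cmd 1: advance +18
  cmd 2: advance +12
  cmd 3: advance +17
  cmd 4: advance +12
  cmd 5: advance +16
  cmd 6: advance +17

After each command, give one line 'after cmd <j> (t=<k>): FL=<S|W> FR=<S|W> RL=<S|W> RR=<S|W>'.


after cmd 1 (t=31): FL=W FR=W RL=W RR=W
after cmd 2 (t=43): FL=W FR=W RL=W RR=W
after cmd 3 (t=60): FL=S FR=S RL=W RR=W
after cmd 4 (t=72): FL=W FR=W RL=S RR=S
after cmd 5 (t=88): FL=S FR=S RL=W RR=W
after cmd 6 (t=105): FL=W FR=W RL=W RR=W

start t=13: FL=S FR=S RL=W RR=W
cmd 1: advance +18 → t=31, phase=(21,21,9,9) → FL=W FR=W RL=W RR=W
cmd 2: advance +12 → t=43, phase=(9,9,21,21) → FL=W FR=W RL=W RR=W
cmd 3: advance +17 → t=60, phase=(2,2,14,14) → FL=S FR=S RL=W RR=W
cmd 4: advance +12 → t=72, phase=(14,14,2,2) → FL=W FR=W RL=S RR=S
cmd 5: advance +16 → t=88, phase=(6,6,18,18) → FL=S FR=S RL=W RR=W
cmd 6: advance +17 → t=105, phase=(23,23,11,11) → FL=W FR=W RL=W RR=W


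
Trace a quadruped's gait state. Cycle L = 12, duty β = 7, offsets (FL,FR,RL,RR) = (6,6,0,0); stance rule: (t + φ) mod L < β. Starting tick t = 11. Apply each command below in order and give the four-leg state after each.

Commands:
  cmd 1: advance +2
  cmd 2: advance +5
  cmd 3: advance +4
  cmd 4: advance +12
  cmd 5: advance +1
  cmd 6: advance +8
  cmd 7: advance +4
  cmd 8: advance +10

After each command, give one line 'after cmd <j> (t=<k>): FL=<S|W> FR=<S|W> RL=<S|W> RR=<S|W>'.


start t=11: FL=S FR=S RL=W RR=W
cmd 1: advance +2 → t=13, phase=(7,7,1,1) → FL=W FR=W RL=S RR=S
cmd 2: advance +5 → t=18, phase=(0,0,6,6) → FL=S FR=S RL=S RR=S
cmd 3: advance +4 → t=22, phase=(4,4,10,10) → FL=S FR=S RL=W RR=W
cmd 4: advance +12 → t=34, phase=(4,4,10,10) → FL=S FR=S RL=W RR=W
cmd 5: advance +1 → t=35, phase=(5,5,11,11) → FL=S FR=S RL=W RR=W
cmd 6: advance +8 → t=43, phase=(1,1,7,7) → FL=S FR=S RL=W RR=W
cmd 7: advance +4 → t=47, phase=(5,5,11,11) → FL=S FR=S RL=W RR=W
cmd 8: advance +10 → t=57, phase=(3,3,9,9) → FL=S FR=S RL=W RR=W

after cmd 1 (t=13): FL=W FR=W RL=S RR=S
after cmd 2 (t=18): FL=S FR=S RL=S RR=S
after cmd 3 (t=22): FL=S FR=S RL=W RR=W
after cmd 4 (t=34): FL=S FR=S RL=W RR=W
after cmd 5 (t=35): FL=S FR=S RL=W RR=W
after cmd 6 (t=43): FL=S FR=S RL=W RR=W
after cmd 7 (t=47): FL=S FR=S RL=W RR=W
after cmd 8 (t=57): FL=S FR=S RL=W RR=W


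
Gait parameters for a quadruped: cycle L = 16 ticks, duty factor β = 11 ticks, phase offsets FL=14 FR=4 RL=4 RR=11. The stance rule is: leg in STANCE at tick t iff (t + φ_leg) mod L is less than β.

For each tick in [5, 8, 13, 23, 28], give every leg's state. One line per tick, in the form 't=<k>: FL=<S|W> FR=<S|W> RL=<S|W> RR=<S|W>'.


t=5: phase=(3,9,9,0) vs β=11 → FL=S FR=S RL=S RR=S
t=8: phase=(6,12,12,3) vs β=11 → FL=S FR=W RL=W RR=S
t=13: phase=(11,1,1,8) vs β=11 → FL=W FR=S RL=S RR=S
t=23: phase=(5,11,11,2) vs β=11 → FL=S FR=W RL=W RR=S
t=28: phase=(10,0,0,7) vs β=11 → FL=S FR=S RL=S RR=S

t=5: FL=S FR=S RL=S RR=S
t=8: FL=S FR=W RL=W RR=S
t=13: FL=W FR=S RL=S RR=S
t=23: FL=S FR=W RL=W RR=S
t=28: FL=S FR=S RL=S RR=S


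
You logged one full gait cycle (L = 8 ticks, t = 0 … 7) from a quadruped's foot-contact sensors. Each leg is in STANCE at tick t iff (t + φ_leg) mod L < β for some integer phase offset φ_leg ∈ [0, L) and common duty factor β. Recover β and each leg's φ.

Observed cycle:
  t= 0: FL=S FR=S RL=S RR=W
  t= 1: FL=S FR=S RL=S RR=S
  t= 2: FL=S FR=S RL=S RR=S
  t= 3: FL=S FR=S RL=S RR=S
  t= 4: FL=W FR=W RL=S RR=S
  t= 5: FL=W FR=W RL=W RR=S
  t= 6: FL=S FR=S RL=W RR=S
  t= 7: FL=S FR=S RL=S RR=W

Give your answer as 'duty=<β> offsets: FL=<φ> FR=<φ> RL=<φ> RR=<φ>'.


duty=6 offsets: FL=2 FR=2 RL=1 RR=7

duty β = stance ticks per leg = 6
FL: stance ticks = 6; W→S at t=6 → φ=2
FR: stance ticks = 6; W→S at t=6 → φ=2
RL: stance ticks = 6; W→S at t=7 → φ=1
RR: stance ticks = 6; W→S at t=1 → φ=7
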